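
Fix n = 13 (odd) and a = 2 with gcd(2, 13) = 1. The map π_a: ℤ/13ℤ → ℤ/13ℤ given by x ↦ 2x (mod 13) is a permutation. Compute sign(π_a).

Start at x=8: 8 → 3 → 6 → 12 → 11 → 9 → 5 → … (one orbit).
Cycle lengths of π_2 on ℤ/13ℤ: [12, 1]; 2 cycles in total.
Σ(ℓ_i−1) = 13−2 = 11; sign = (−1)^11 = -1.

-1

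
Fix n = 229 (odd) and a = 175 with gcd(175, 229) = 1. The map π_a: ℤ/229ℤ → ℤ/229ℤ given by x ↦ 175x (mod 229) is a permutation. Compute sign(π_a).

Orbit of 172 under x↦175x: [172, 101, 42, 22, 186, 32, 104]… (length divides ord_229(175)).
Cycle lengths of π_175 on ℤ/229ℤ: [76, 76, 76, 1]; 4 cycles in total.
4 cycles on 229: each ℓ→(−1)^(ℓ−1), product (−1)^225 = -1.
(175|229)_J = -1 (Zolotarev's lemma cross-check).

-1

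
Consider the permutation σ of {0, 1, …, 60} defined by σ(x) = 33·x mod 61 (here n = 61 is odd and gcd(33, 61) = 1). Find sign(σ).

-1

Start at x=38: 38 → 34 → 24 → 60 → 28 → 9 → 53 → … (one orbit).
π_33 has 4 disjoint cycles with lengths [20, 20, 20, 1] on {0,…,60}.
sign(π) = (−1)^{n − #cycles} = (−1)^{61−4} = (−1)^57 = -1.
Via Zolotarev, sign(π_{33}) = (33|61) = -1.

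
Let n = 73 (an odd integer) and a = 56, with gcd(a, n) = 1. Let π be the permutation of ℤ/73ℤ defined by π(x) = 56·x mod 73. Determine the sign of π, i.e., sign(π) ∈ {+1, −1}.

-1

Orbit of 8 under x↦56x: [8, 10, 49, 43, 72, 17, 3]… (length divides ord_73(56)).
4 cycles of lengths [24, 24, 24, 1].
4 cycles on 73: each ℓ→(−1)^(ℓ−1), product (−1)^69 = -1.
Zolotarev: (56|73) = -1, matching the cycle-count sign.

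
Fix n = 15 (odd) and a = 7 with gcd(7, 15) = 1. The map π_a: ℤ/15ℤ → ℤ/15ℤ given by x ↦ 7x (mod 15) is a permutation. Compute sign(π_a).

-1

Start at x=1: 1 → 7 → 4 → 13 → 1 (one orbit).
The orbit structure of x ↦ 7x mod 15: 6 orbits of sizes [4, 4, 4, 1, 1, 1].
n − c = 15 − 6 = 9; sign = (−1)^9 = -1.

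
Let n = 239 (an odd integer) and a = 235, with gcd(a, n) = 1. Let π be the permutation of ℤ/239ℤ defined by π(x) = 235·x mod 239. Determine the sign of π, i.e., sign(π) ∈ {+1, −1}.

Start at x=188: 188 → 204 → 140 → 157 → 89 → 122 → 229 → … (one orbit).
π_235 has 2 disjoint cycles with lengths [238, 1] on {0,…,238}.
2 cycles on 239: each ℓ→(−1)^(ℓ−1), product (−1)^237 = -1.

-1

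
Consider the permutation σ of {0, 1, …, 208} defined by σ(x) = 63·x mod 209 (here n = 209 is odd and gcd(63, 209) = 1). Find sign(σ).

-1

Start at x=201: 201 → 123 → 16 → 172 → 177 → 74 → 64 → … (one orbit).
The orbit structure of x ↦ 63x mod 209: 6 orbits of sizes [90, 90, 10, 9, 9, 1].
Σ(ℓ_i−1) = 209−6 = 203; sign = (−1)^203 = -1.
Via Zolotarev, sign(π_{63}) = (63|209) = -1.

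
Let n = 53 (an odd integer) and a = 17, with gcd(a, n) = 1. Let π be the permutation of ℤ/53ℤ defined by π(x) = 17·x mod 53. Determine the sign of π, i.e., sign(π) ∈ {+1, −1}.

+1

Trace 16: π^k(16) = [16, 7, 13, 9, 47, 4, 15] for k=0..6.
Cycle lengths of π_17 on ℤ/53ℤ: [26, 26, 1]; 3 cycles in total.
n − c = 53 − 3 = 50; sign = (−1)^50 = +1.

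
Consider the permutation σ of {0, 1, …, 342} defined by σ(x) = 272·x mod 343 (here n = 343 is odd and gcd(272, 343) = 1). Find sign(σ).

Start at x=328: 328 → 36 → 188 → 29 → 342 → 71 → 104 → … (one orbit).
The orbit structure of x ↦ 272x mod 343: 10 orbits of sizes [98, 98, 98, 14, 14, 14, 2, 2, 2, 1].
n − c = 343 − 10 = 333; sign = (−1)^333 = -1.
(272|343)_J = -1 (Zolotarev's lemma cross-check).

-1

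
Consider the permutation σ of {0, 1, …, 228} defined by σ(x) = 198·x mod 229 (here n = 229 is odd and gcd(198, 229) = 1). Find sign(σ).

-1

Orbit of 221 under x↦198x: [221, 19, 98, 168, 59, 3, 136]… (length divides ord_229(198)).
Cycle lengths of π_198 on ℤ/229ℤ: [228, 1]; 2 cycles in total.
n − c = 229 − 2 = 227; sign = (−1)^227 = -1.
(198|229)_J = -1 (Zolotarev's lemma cross-check).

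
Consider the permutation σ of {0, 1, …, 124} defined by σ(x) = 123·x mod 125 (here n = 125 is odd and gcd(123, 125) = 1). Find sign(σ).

Start at x=27: 27 → 71 → 108 → 34 → 57 → 11 → 103 → … (one orbit).
The orbit structure of x ↦ 123x mod 125: 4 orbits of sizes [100, 20, 4, 1].
sign(π) = (−1)^{n − #cycles} = (−1)^{125−4} = (−1)^121 = -1.
The Jacobi symbol (123|125) = -1 (Zolotarev) agrees.

-1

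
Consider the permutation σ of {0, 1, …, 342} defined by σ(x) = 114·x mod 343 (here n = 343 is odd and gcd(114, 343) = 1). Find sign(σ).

Start at x=240: 240 → 263 → 141 → 296 → 130 → 71 → 205 → … (one orbit).
Cycle type of π: 147×2 + 21×2 + 3×2 + 1; total 7 cycles.
7 cycles on 343: each ℓ→(−1)^(ℓ−1), product (−1)^336 = +1.
Zolotarev: (114|343) = +1, matching the cycle-count sign.

+1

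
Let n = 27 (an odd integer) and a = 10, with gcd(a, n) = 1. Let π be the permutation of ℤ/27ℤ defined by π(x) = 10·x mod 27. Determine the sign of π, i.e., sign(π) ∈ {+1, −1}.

+1

Start at x=10: 10 → 19 → 1 → 10 (one orbit).
Decompose π into cycles: lengths [3, 3, 3, 3, 3, 3, 1, 1, 1, 1, 1, 1, 1, 1, 1] (15 cycles, including the fixed point 0).
Σ(ℓ_i−1) = 27−15 = 12; sign = (−1)^12 = +1.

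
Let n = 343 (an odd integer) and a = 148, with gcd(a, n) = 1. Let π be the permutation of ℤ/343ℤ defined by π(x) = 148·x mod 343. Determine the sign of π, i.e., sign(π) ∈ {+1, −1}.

+1

Start at x=246: 246 → 50 → 197 → 1 → 148 → 295 → 99 → 246 (one orbit).
Cycle lengths of π_148 on ℤ/343ℤ: [7, 7, 7, 7, 7, 7, 7, 7, 7, 7, 7, 7, 7, 7, 7, 7, 7, 7, 7, 7, 7, 7, 7, 7, 7, 7, 7, 7, 7, 7, 7, 7, 7, 7, 7, 7, 7, 7, 7, 7, 7, 7, 1, 1, 1, 1, 1, 1, 1, 1, 1, 1, 1, 1, 1, 1, 1, 1, 1, 1, 1, 1, 1, 1, 1, 1, 1, 1, 1, 1, 1, 1, 1, 1, 1, 1, 1, 1, 1, 1, 1, 1, 1, 1, 1, 1, 1, 1, 1, 1, 1]; 91 cycles in total.
Σ(ℓ_i−1) = 343−91 = 252; sign = (−1)^252 = +1.
Via Zolotarev, sign(π_{148}) = (148|343) = +1.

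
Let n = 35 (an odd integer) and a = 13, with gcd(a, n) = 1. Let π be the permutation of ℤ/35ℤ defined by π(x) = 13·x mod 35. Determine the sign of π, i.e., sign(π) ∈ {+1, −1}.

+1

Start at x=1: 1 → 13 → 29 → 27 → 1 (one orbit).
11 cycles of lengths [4, 4, 4, 4, 4, 4, 4, 2, 2, 2, 1].
Σ(ℓ_i−1) = 35−11 = 24; sign = (−1)^24 = +1.
Via Zolotarev, sign(π_{13}) = (13|35) = +1.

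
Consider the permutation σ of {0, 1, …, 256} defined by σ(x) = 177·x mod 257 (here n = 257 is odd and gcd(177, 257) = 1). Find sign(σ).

-1

Trace 17: π^k(17) = [17, 182, 89, 76, 88, 156, 113] for k=0..6.
Cycle type of π: 256 + 1; total 2 cycles.
2 cycles on 257: each ℓ→(−1)^(ℓ−1), product (−1)^255 = -1.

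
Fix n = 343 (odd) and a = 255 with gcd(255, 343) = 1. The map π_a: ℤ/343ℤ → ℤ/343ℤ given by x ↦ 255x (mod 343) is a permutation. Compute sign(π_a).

-1

Start at x=282: 282 → 223 → 270 → 250 → 295 → 108 → 100 → … (one orbit).
Decompose π into cycles: lengths [294, 42, 6, 1] (4 cycles, including the fixed point 0).
n − c = 343 − 4 = 339; sign = (−1)^339 = -1.
Via Zolotarev, sign(π_{255}) = (255|343) = -1.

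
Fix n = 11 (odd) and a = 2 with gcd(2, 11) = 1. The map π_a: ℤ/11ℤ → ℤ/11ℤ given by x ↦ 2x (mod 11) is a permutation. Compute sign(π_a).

-1

Trace 9: π^k(9) = [9, 7, 3, 6, 1, 2, 4] for k=0..6.
The orbit structure of x ↦ 2x mod 11: 2 orbits of sizes [10, 1].
sign(π) = (−1)^{n − #cycles} = (−1)^{11−2} = (−1)^9 = -1.
Check: (2/11) = -1 by Zolotarev.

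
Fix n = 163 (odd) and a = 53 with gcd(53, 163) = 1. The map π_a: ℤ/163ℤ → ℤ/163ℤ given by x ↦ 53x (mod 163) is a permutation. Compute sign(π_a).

+1

Trace 53: π^k(53) = [53, 38, 58, 140, 85, 104, 133] for k=0..6.
π_53 has 19 disjoint cycles with lengths [9, 9, 9, 9, 9, 9, 9, 9, 9, 9, 9, 9, 9, 9, 9, 9, 9, 9, 1] on {0,…,162}.
sign(π) = (−1)^{n − #cycles} = (−1)^{163−19} = (−1)^144 = +1.
The Jacobi symbol (53|163) = +1 (Zolotarev) agrees.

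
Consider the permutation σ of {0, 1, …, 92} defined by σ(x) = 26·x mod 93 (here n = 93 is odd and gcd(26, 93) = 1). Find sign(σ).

+1

Trace 1: π^k(1) = [1, 26, 25, 92, 67, 68] for k=0..5.
Cycle lengths of π_26 on ℤ/93ℤ: [6, 6, 6, 6, 6, 6, 6, 6, 6, 6, 6, 6, 6, 6, 6, 2, 1]; 17 cycles in total.
sign(π) = (−1)^{n − #cycles} = (−1)^{93−17} = (−1)^76 = +1.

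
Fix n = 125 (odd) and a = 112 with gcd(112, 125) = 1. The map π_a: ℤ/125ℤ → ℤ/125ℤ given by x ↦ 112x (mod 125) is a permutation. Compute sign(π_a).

Trace 109: π^k(109) = [109, 83, 46, 27, 24, 63, 56] for k=0..6.
Decompose π into cycles: lengths [100, 20, 4, 1] (4 cycles, including the fixed point 0).
With 4 cycles on 125 points, sign = (−1)^{125−4} = -1.
Zolotarev: (112|125) = -1, matching the cycle-count sign.

-1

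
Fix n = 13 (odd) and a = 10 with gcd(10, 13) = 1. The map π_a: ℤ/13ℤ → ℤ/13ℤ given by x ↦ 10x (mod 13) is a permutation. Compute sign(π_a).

+1

Orbit of 10 under x↦10x: [10, 9, 12, 3, 4, 1]… (length divides ord_13(10)).
The orbit structure of x ↦ 10x mod 13: 3 orbits of sizes [6, 6, 1].
Σ(ℓ_i−1) = 13−3 = 10; sign = (−1)^10 = +1.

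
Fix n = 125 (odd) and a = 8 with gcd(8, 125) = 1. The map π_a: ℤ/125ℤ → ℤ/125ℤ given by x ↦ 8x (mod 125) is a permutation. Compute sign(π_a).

Orbit of 2 under x↦8x: [2, 16, 3, 24, 67, 36, 38]… (length divides ord_125(8)).
The orbit structure of x ↦ 8x mod 125: 4 orbits of sizes [100, 20, 4, 1].
125 − 4 = 121 transpositions; sign(π) = (−1)^121 = -1.
Check: (8/125) = -1 by Zolotarev.

-1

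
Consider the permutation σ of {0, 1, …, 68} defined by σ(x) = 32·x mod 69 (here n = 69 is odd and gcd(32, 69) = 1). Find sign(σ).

-1

Trace 1: π^k(1) = [1, 32, 58, 62, 52, 8, 49] for k=0..6.
Cycle lengths of π_32 on ℤ/69ℤ: [22, 22, 11, 11, 2, 1]; 6 cycles in total.
n − c = 69 − 6 = 63; sign = (−1)^63 = -1.
Via Zolotarev, sign(π_{32}) = (32|69) = -1.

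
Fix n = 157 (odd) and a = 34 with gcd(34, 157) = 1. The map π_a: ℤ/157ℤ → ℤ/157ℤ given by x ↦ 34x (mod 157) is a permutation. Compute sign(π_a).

-1

Orbit of 140 under x↦34x: [140, 50, 130, 24, 31, 112, 40]… (length divides ord_157(34)).
The orbit structure of x ↦ 34x mod 157: 2 orbits of sizes [156, 1].
157 − 2 = 155 transpositions; sign(π) = (−1)^155 = -1.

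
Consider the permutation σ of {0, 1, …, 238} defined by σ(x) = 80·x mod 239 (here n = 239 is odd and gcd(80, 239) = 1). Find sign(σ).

Trace 2: π^k(2) = [2, 160, 133, 124, 121, 120, 40] for k=0..6.
π_80 has 3 disjoint cycles with lengths [119, 119, 1] on {0,…,238}.
sign(π) = (−1)^{n − #cycles} = (−1)^{239−3} = (−1)^236 = +1.
The Jacobi symbol (80|239) = +1 (Zolotarev) agrees.

+1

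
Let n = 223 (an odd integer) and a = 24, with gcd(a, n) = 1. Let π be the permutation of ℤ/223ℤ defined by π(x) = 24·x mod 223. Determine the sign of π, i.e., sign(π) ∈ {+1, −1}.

Start at x=69: 69 → 95 → 50 → 85 → 33 → 123 → 53 → … (one orbit).
Cycle type of π: 222 + 1; total 2 cycles.
With 2 cycles on 223 points, sign = (−1)^{223−2} = -1.
Via Zolotarev, sign(π_{24}) = (24|223) = -1.

-1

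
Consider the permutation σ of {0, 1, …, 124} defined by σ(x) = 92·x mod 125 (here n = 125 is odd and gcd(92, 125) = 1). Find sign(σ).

Start at x=28: 28 → 76 → 117 → 14 → 38 → 121 → 7 → … (one orbit).
The orbit structure of x ↦ 92x mod 125: 4 orbits of sizes [100, 20, 4, 1].
With 4 cycles on 125 points, sign = (−1)^{125−4} = -1.
The Jacobi symbol (92|125) = -1 (Zolotarev) agrees.

-1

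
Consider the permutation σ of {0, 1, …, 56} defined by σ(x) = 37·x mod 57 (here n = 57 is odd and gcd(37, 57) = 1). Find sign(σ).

-1

Trace 1: π^k(1) = [1, 37] for k=0..1.
The orbit structure of x ↦ 37x mod 57: 30 orbits of sizes [2, 2, 2, 2, 2, 2, 2, 2, 2, 2, 2, 2, 2, 2, 2, 2, 2, 2, 2, 2, 2, 2, 2, 2, 2, 2, 2, 1, 1, 1].
Σ(ℓ_i−1) = 57−30 = 27; sign = (−1)^27 = -1.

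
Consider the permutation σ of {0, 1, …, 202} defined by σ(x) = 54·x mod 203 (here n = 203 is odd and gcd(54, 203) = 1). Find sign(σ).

-1

Orbit of 170 under x↦54x: [170, 45, 197, 82, 165, 181, 30]… (length divides ord_203(54)).
Cycle lengths of π_54 on ℤ/203ℤ: [42, 42, 42, 42, 7, 7, 7, 7, 6, 1]; 10 cycles in total.
sign(π) = (−1)^{n − #cycles} = (−1)^{203−10} = (−1)^193 = -1.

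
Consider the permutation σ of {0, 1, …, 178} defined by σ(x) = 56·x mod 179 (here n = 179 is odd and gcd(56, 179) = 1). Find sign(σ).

Trace 108: π^k(108) = [108, 141, 20, 46, 70, 161, 66] for k=0..6.
Decompose π into cycles: lengths [89, 89, 1] (3 cycles, including the fixed point 0).
n − c = 179 − 3 = 176; sign = (−1)^176 = +1.
Check: (56/179) = +1 by Zolotarev.

+1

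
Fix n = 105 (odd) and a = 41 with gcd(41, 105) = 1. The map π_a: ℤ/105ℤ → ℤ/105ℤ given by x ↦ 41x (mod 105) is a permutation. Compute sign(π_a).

Start at x=41: 41 → 1 → 41 (one orbit).
Decompose π into cycles: lengths [2, 2, 2, 2, 2, 2, 2, 2, 2, 2, 2, 2, 2, 2, 2, 2, 2, 2, 2, 2, 2, 2, 2, 2, 2, 2, 2, 2, 2, 2, 2, 2, 2, 2, 2, 2, 2, 2, 2, 2, 2, 2, 2, 2, 2, 2, 2, 2, 2, 2, 1, 1, 1, 1, 1] (55 cycles, including the fixed point 0).
With 55 cycles on 105 points, sign = (−1)^{105−55} = +1.
Zolotarev: (41|105) = +1, matching the cycle-count sign.

+1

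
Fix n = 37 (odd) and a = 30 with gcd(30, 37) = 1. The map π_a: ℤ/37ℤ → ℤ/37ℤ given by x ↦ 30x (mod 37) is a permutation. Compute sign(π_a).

+1

Start at x=9: 9 → 11 → 34 → 21 → 1 → 30 → 12 → … (one orbit).
π_30 has 3 disjoint cycles with lengths [18, 18, 1] on {0,…,36}.
Σ(ℓ_i−1) = 37−3 = 34; sign = (−1)^34 = +1.
Zolotarev: (30|37) = +1, matching the cycle-count sign.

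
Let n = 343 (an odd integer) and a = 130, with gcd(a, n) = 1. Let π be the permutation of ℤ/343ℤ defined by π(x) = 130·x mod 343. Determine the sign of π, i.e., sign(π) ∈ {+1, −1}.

Trace 263: π^k(263) = [263, 233, 106, 60, 254, 92, 298] for k=0..6.
The orbit structure of x ↦ 130x mod 343: 7 orbits of sizes [147, 147, 21, 21, 3, 3, 1].
Σ(ℓ_i−1) = 343−7 = 336; sign = (−1)^336 = +1.
Check: (130/343) = +1 by Zolotarev.

+1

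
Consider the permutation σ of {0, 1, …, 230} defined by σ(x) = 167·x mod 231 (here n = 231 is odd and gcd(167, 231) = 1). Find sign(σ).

-1

Start at x=230: 230 → 64 → 62 → 190 → 83 → 1 → 167 → … (one orbit).
The orbit structure of x ↦ 167x mod 231: 32 orbits of sizes [10, 10, 10, 10, 10, 10, 10, 10, 10, 10, 10, 10, 10, 10, 10, 10, 10, 10, 10, 10, 10, 2, 2, 2, 2, 2, 2, 2, 2, 2, 2, 1].
n − c = 231 − 32 = 199; sign = (−1)^199 = -1.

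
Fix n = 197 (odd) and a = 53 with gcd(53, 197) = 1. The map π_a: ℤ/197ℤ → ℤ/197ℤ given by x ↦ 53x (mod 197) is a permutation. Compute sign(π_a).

+1

Start at x=36: 36 → 135 → 63 → 187 → 61 → 81 → 156 → … (one orbit).
Cycle type of π: 49×4 + 1; total 5 cycles.
Σ(ℓ_i−1) = 197−5 = 192; sign = (−1)^192 = +1.
Check: (53/197) = +1 by Zolotarev.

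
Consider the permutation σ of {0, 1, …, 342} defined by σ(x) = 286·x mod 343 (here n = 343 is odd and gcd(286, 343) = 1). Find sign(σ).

Trace 188: π^k(188) = [188, 260, 272, 274, 160, 141, 195] for k=0..6.
Cycle type of π: 98×3 + 14×3 + 2×3 + 1; total 10 cycles.
sign(π) = (−1)^{n − #cycles} = (−1)^{343−10} = (−1)^333 = -1.
(286|343)_J = -1 (Zolotarev's lemma cross-check).

-1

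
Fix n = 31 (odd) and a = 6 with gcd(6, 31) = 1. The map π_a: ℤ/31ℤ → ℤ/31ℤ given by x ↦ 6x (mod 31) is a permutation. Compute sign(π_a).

Start at x=6: 6 → 5 → 30 → 25 → 26 → 1 → 6 (one orbit).
Cycle type of π: 6×5 + 1; total 6 cycles.
31 − 6 = 25 transpositions; sign(π) = (−1)^25 = -1.

-1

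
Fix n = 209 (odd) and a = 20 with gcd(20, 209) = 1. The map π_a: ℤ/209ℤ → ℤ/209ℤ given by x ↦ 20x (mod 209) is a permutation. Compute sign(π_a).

+1

Trace 1: π^k(1) = [1, 20, 191, 58, 115] for k=0..4.
The orbit structure of x ↦ 20x mod 209: 57 orbits of sizes [5, 5, 5, 5, 5, 5, 5, 5, 5, 5, 5, 5, 5, 5, 5, 5, 5, 5, 5, 5, 5, 5, 5, 5, 5, 5, 5, 5, 5, 5, 5, 5, 5, 5, 5, 5, 5, 5, 1, 1, 1, 1, 1, 1, 1, 1, 1, 1, 1, 1, 1, 1, 1, 1, 1, 1, 1].
With 57 cycles on 209 points, sign = (−1)^{209−57} = +1.
Zolotarev: (20|209) = +1, matching the cycle-count sign.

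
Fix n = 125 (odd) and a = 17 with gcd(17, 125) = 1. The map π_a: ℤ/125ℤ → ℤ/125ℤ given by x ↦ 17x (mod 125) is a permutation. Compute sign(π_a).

Trace 81: π^k(81) = [81, 2, 34, 78, 76, 42, 89] for k=0..6.
4 cycles of lengths [100, 20, 4, 1].
sign(π) = (−1)^{n − #cycles} = (−1)^{125−4} = (−1)^121 = -1.

-1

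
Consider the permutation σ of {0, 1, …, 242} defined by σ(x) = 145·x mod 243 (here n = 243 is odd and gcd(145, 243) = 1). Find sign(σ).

+1

Orbit of 100 under x↦145x: [100, 163, 64, 46, 109, 10, 235]… (length divides ord_243(145)).
Cycle lengths of π_145 on ℤ/243ℤ: [27, 27, 27, 27, 27, 27, 9, 9, 9, 9, 9, 9, 3, 3, 3, 3, 3, 3, 1, 1, 1, 1, 1, 1, 1, 1, 1]; 27 cycles in total.
With 27 cycles on 243 points, sign = (−1)^{243−27} = +1.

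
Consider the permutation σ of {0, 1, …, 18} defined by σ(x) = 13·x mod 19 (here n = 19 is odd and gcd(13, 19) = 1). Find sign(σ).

Start at x=12: 12 → 4 → 14 → 11 → 10 → 16 → 18 → … (one orbit).
2 cycles of lengths [18, 1].
2 cycles on 19: each ℓ→(−1)^(ℓ−1), product (−1)^17 = -1.

-1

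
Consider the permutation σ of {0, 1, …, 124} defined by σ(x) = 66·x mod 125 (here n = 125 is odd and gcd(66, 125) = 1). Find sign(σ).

Trace 66: π^k(66) = [66, 106, 121, 111, 76, 16, 56] for k=0..6.
13 cycles of lengths [25, 25, 25, 25, 5, 5, 5, 5, 1, 1, 1, 1, 1].
With 13 cycles on 125 points, sign = (−1)^{125−13} = +1.
Via Zolotarev, sign(π_{66}) = (66|125) = +1.

+1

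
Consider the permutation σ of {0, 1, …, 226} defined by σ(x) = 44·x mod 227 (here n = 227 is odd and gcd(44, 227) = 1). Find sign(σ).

+1

Trace 136: π^k(136) = [136, 82, 203, 79, 71, 173, 121] for k=0..6.
The orbit structure of x ↦ 44x mod 227: 3 orbits of sizes [113, 113, 1].
n − c = 227 − 3 = 224; sign = (−1)^224 = +1.
Zolotarev: (44|227) = +1, matching the cycle-count sign.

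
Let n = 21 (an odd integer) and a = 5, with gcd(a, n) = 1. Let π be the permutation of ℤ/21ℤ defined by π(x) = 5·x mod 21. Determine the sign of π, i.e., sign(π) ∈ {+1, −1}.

+1

Orbit of 20 under x↦5x: [20, 16, 17, 1, 5, 4]… (length divides ord_21(5)).
Decompose π into cycles: lengths [6, 6, 6, 2, 1] (5 cycles, including the fixed point 0).
sign(π) = (−1)^{n − #cycles} = (−1)^{21−5} = (−1)^16 = +1.
(5|21)_J = +1 (Zolotarev's lemma cross-check).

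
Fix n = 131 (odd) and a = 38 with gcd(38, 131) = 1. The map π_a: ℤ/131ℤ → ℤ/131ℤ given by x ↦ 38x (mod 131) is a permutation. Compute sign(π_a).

+1

Trace 28: π^k(28) = [28, 16, 84, 48, 121, 13, 101] for k=0..6.
π_38 has 3 disjoint cycles with lengths [65, 65, 1] on {0,…,130}.
sign(π) = (−1)^{n − #cycles} = (−1)^{131−3} = (−1)^128 = +1.
Check: (38/131) = +1 by Zolotarev.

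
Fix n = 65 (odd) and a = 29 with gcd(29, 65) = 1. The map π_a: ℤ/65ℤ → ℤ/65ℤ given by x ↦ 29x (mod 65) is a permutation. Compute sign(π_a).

+1

Trace 61: π^k(61) = [61, 14, 16, 9, 1, 29] for k=0..5.
Decompose π into cycles: lengths [6, 6, 6, 6, 6, 6, 6, 6, 3, 3, 3, 3, 2, 2, 1] (15 cycles, including the fixed point 0).
65 − 15 = 50 transpositions; sign(π) = (−1)^50 = +1.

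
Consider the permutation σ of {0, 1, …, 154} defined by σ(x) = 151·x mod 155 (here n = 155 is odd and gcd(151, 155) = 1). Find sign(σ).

Trace 126: π^k(126) = [126, 116, 1, 151, 16, 91, 101] for k=0..6.
π_151 has 20 disjoint cycles with lengths [10, 10, 10, 10, 10, 10, 10, 10, 10, 10, 10, 10, 10, 10, 10, 1, 1, 1, 1, 1] on {0,…,154}.
With 20 cycles on 155 points, sign = (−1)^{155−20} = -1.
(151|155)_J = -1 (Zolotarev's lemma cross-check).

-1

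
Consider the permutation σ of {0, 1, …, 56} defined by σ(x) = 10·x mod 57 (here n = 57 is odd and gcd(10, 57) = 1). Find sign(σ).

-1

Orbit of 34 under x↦10x: [34, 55, 37, 28, 52, 7, 13]… (length divides ord_57(10)).
Decompose π into cycles: lengths [18, 18, 18, 1, 1, 1] (6 cycles, including the fixed point 0).
With 6 cycles on 57 points, sign = (−1)^{57−6} = -1.
Check: (10/57) = -1 by Zolotarev.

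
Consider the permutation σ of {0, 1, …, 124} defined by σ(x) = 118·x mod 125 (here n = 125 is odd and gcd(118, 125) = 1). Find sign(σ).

-1

Orbit of 49 under x↦118x: [49, 32, 26, 68, 24, 82, 51]… (length divides ord_125(118)).
Cycle lengths of π_118 on ℤ/125ℤ: [20, 20, 20, 20, 20, 4, 4, 4, 4, 4, 4, 1]; 12 cycles in total.
sign(π) = (−1)^{n − #cycles} = (−1)^{125−12} = (−1)^113 = -1.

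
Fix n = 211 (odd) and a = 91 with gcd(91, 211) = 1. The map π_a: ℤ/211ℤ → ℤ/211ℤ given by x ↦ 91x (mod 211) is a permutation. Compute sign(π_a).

-1

Start at x=26: 26 → 45 → 86 → 19 → 41 → 144 → 22 → … (one orbit).
Cycle type of π: 210 + 1; total 2 cycles.
Σ(ℓ_i−1) = 211−2 = 209; sign = (−1)^209 = -1.
(91|211)_J = -1 (Zolotarev's lemma cross-check).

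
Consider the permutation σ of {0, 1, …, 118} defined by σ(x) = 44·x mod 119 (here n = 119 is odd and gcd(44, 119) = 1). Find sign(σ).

Start at x=44: 44 → 32 → 99 → 72 → 74 → 43 → 107 → … (one orbit).
6 cycles of lengths [48, 48, 16, 3, 3, 1].
119 − 6 = 113 transpositions; sign(π) = (−1)^113 = -1.
Via Zolotarev, sign(π_{44}) = (44|119) = -1.

-1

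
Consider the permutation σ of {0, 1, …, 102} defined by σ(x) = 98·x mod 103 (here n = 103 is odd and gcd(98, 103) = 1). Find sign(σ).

Trace 33: π^k(33) = [33, 41, 1, 98, 25, 81, 7] for k=0..6.
Decompose π into cycles: lengths [51, 51, 1] (3 cycles, including the fixed point 0).
n − c = 103 − 3 = 100; sign = (−1)^100 = +1.

+1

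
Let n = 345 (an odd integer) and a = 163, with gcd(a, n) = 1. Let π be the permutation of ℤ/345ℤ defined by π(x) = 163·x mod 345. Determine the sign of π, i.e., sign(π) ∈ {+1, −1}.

-1

Orbit of 223 under x↦163x: [223, 124, 202, 151, 118, 259, 127]… (length divides ord_345(163)).
π_163 has 18 disjoint cycles with lengths [44, 44, 44, 44, 44, 44, 11, 11, 11, 11, 11, 11, 4, 4, 4, 1, 1, 1] on {0,…,344}.
18 cycles on 345: each ℓ→(−1)^(ℓ−1), product (−1)^327 = -1.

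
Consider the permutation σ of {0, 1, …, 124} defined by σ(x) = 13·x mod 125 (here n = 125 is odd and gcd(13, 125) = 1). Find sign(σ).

Start at x=63: 63 → 69 → 22 → 36 → 93 → 84 → 92 → … (one orbit).
Decompose π into cycles: lengths [100, 20, 4, 1] (4 cycles, including the fixed point 0).
Σ(ℓ_i−1) = 125−4 = 121; sign = (−1)^121 = -1.

-1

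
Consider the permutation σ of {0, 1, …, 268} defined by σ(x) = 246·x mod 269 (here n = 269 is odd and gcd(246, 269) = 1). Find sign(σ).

+1

Trace 51: π^k(51) = [51, 172, 79, 66, 96, 213, 212] for k=0..6.
π_246 has 3 disjoint cycles with lengths [134, 134, 1] on {0,…,268}.
Σ(ℓ_i−1) = 269−3 = 266; sign = (−1)^266 = +1.
Via Zolotarev, sign(π_{246}) = (246|269) = +1.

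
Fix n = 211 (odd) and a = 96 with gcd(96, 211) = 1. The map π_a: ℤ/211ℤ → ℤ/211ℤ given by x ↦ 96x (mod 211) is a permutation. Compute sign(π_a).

Trace 55: π^k(55) = [55, 5, 58, 82, 65, 121, 11] for k=0..6.
Cycle type of π: 35×6 + 1; total 7 cycles.
sign(π) = (−1)^{n − #cycles} = (−1)^{211−7} = (−1)^204 = +1.
Zolotarev: (96|211) = +1, matching the cycle-count sign.

+1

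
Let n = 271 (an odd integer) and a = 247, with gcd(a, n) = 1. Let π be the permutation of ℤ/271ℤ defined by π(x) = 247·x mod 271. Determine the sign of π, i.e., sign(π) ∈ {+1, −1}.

Orbit of 80 under x↦247x: [80, 248, 10, 31, 69, 241, 178]… (length divides ord_271(247)).
The orbit structure of x ↦ 247x mod 271: 7 orbits of sizes [45, 45, 45, 45, 45, 45, 1].
Σ(ℓ_i−1) = 271−7 = 264; sign = (−1)^264 = +1.
Check: (247/271) = +1 by Zolotarev.

+1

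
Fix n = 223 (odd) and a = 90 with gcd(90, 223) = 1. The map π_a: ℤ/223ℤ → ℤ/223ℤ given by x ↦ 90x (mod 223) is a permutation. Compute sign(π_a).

Trace 99: π^k(99) = [99, 213, 215, 172, 93, 119, 6] for k=0..6.
Cycle lengths of π_90 on ℤ/223ℤ: [222, 1]; 2 cycles in total.
sign(π) = (−1)^{n − #cycles} = (−1)^{223−2} = (−1)^221 = -1.

-1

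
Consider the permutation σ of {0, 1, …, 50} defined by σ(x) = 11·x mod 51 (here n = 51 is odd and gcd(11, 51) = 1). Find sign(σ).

+1

Start at x=14: 14 → 1 → 11 → 19 → 5 → 4 → 44 → … (one orbit).
5 cycles of lengths [16, 16, 16, 2, 1].
Σ(ℓ_i−1) = 51−5 = 46; sign = (−1)^46 = +1.
Zolotarev: (11|51) = +1, matching the cycle-count sign.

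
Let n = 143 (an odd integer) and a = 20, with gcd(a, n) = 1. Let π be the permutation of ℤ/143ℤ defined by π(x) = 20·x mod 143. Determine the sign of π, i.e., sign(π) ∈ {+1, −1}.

-1

Orbit of 15 under x↦20x: [15, 14, 137, 23, 31, 48, 102]… (length divides ord_143(20)).
The orbit structure of x ↦ 20x mod 143: 6 orbits of sizes [60, 60, 12, 5, 5, 1].
Σ(ℓ_i−1) = 143−6 = 137; sign = (−1)^137 = -1.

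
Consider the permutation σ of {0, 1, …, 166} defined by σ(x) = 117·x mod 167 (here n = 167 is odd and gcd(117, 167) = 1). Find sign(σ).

Start at x=37: 37 → 154 → 149 → 65 → 90 → 9 → 51 → … (one orbit).
Decompose π into cycles: lengths [166, 1] (2 cycles, including the fixed point 0).
sign(π) = (−1)^{n − #cycles} = (−1)^{167−2} = (−1)^165 = -1.

-1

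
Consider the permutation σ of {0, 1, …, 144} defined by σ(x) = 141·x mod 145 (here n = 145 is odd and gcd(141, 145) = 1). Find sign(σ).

+1

Trace 16: π^k(16) = [16, 81, 111, 136, 36, 1, 141] for k=0..6.
25 cycles of lengths [7, 7, 7, 7, 7, 7, 7, 7, 7, 7, 7, 7, 7, 7, 7, 7, 7, 7, 7, 7, 1, 1, 1, 1, 1].
With 25 cycles on 145 points, sign = (−1)^{145−25} = +1.
The Jacobi symbol (141|145) = +1 (Zolotarev) agrees.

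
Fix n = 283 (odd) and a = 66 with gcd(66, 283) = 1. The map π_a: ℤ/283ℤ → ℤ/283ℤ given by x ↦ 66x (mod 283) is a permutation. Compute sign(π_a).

+1

Orbit of 106 under x↦66x: [106, 204, 163, 4, 264, 161, 155]… (length divides ord_283(66)).
Cycle type of π: 47×6 + 1; total 7 cycles.
283 − 7 = 276 transpositions; sign(π) = (−1)^276 = +1.
The Jacobi symbol (66|283) = +1 (Zolotarev) agrees.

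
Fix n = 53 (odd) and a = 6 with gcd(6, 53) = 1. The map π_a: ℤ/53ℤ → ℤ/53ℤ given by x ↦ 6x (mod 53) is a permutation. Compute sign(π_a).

+1

Trace 37: π^k(37) = [37, 10, 7, 42, 40, 28, 9] for k=0..6.
The orbit structure of x ↦ 6x mod 53: 3 orbits of sizes [26, 26, 1].
n − c = 53 − 3 = 50; sign = (−1)^50 = +1.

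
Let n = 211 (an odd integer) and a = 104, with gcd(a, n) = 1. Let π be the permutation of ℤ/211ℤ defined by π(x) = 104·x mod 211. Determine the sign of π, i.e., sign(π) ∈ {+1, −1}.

-1

Orbit of 104 under x↦104x: [104, 55, 23, 71, 210, 107, 156]… (length divides ord_211(104)).
Cycle type of π: 10×21 + 1; total 22 cycles.
211 − 22 = 189 transpositions; sign(π) = (−1)^189 = -1.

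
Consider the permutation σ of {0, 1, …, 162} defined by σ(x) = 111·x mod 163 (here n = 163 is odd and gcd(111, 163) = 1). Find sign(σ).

Start at x=96: 96 → 61 → 88 → 151 → 135 → 152 → 83 → … (one orbit).
Cycle lengths of π_111 on ℤ/163ℤ: [81, 81, 1]; 3 cycles in total.
With 3 cycles on 163 points, sign = (−1)^{163−3} = +1.

+1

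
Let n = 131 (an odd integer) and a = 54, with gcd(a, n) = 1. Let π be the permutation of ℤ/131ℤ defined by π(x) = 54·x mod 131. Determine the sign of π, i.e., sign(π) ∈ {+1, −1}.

-1

Trace 12: π^k(12) = [12, 124, 15, 24, 117, 30, 48] for k=0..6.
Decompose π into cycles: lengths [130, 1] (2 cycles, including the fixed point 0).
2 cycles on 131: each ℓ→(−1)^(ℓ−1), product (−1)^129 = -1.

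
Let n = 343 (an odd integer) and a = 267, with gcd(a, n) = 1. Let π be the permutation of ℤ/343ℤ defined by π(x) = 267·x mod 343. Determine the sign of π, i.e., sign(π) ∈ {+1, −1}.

Orbit of 1 under x↦267x: [1, 267, 288, 64, 281, 253, 323]… (length divides ord_343(267)).
19 cycles of lengths [49, 49, 49, 49, 49, 49, 7, 7, 7, 7, 7, 7, 1, 1, 1, 1, 1, 1, 1].
343 − 19 = 324 transpositions; sign(π) = (−1)^324 = +1.

+1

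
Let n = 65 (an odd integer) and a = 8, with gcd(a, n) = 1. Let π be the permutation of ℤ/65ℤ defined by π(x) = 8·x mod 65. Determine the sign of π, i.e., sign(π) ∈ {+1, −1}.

Start at x=64: 64 → 57 → 1 → 8 → 64 (one orbit).
Cycle lengths of π_8 on ℤ/65ℤ: [4, 4, 4, 4, 4, 4, 4, 4, 4, 4, 4, 4, 4, 4, 4, 4, 1]; 17 cycles in total.
sign(π) = (−1)^{n − #cycles} = (−1)^{65−17} = (−1)^48 = +1.
(8|65)_J = +1 (Zolotarev's lemma cross-check).

+1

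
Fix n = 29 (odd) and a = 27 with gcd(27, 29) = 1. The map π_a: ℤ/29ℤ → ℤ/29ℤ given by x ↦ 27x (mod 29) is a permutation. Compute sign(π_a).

-1

Trace 14: π^k(14) = [14, 1, 27, 4, 21, 16, 26] for k=0..6.
Cycle lengths of π_27 on ℤ/29ℤ: [28, 1]; 2 cycles in total.
2 cycles on 29: each ℓ→(−1)^(ℓ−1), product (−1)^27 = -1.
Via Zolotarev, sign(π_{27}) = (27|29) = -1.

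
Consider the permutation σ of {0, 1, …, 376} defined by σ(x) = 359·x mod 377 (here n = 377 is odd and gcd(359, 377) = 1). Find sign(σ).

Trace 38: π^k(38) = [38, 70, 248, 60, 51, 213, 313] for k=0..6.
π_359 has 17 disjoint cycles with lengths [28, 28, 28, 28, 28, 28, 28, 28, 28, 28, 28, 28, 28, 4, 4, 4, 1] on {0,…,376}.
n − c = 377 − 17 = 360; sign = (−1)^360 = +1.
(359|377)_J = +1 (Zolotarev's lemma cross-check).

+1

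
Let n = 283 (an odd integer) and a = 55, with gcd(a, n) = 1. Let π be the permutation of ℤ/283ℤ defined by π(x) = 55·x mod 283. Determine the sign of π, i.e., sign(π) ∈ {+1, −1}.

-1

Start at x=49: 49 → 148 → 216 → 277 → 236 → 245 → 174 → … (one orbit).
Cycle type of π: 282 + 1; total 2 cycles.
With 2 cycles on 283 points, sign = (−1)^{283−2} = -1.
(55|283)_J = -1 (Zolotarev's lemma cross-check).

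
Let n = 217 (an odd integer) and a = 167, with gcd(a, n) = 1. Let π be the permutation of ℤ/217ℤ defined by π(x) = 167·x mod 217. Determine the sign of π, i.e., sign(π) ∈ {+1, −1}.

+1

Orbit of 27 under x↦167x: [27, 169, 13, 1, 167, 113, 209]… (length divides ord_217(167)).
Cycle type of π: 30×7 + 2×3 + 1; total 11 cycles.
sign(π) = (−1)^{n − #cycles} = (−1)^{217−11} = (−1)^206 = +1.
Zolotarev: (167|217) = +1, matching the cycle-count sign.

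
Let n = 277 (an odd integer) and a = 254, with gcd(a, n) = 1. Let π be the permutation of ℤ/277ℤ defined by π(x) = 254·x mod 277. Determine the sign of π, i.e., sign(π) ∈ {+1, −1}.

Start at x=84: 84 → 7 → 116 → 102 → 147 → 220 → 203 → … (one orbit).
The orbit structure of x ↦ 254x mod 277: 3 orbits of sizes [138, 138, 1].
sign(π) = (−1)^{n − #cycles} = (−1)^{277−3} = (−1)^274 = +1.
Check: (254/277) = +1 by Zolotarev.

+1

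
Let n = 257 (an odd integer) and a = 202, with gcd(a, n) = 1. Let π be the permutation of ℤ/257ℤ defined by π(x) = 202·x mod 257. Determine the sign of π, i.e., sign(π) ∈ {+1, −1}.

Orbit of 69 under x↦202x: [69, 60, 41, 58, 151, 176, 86]… (length divides ord_257(202)).
Cycle type of π: 256 + 1; total 2 cycles.
Σ(ℓ_i−1) = 257−2 = 255; sign = (−1)^255 = -1.
Zolotarev: (202|257) = -1, matching the cycle-count sign.

-1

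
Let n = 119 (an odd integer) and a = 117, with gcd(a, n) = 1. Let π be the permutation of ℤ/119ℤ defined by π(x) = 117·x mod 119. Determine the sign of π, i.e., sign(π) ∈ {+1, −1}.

-1

Trace 66: π^k(66) = [66, 106, 26, 67, 104, 30, 59] for k=0..6.
Decompose π into cycles: lengths [24, 24, 24, 24, 8, 8, 6, 1] (8 cycles, including the fixed point 0).
With 8 cycles on 119 points, sign = (−1)^{119−8} = -1.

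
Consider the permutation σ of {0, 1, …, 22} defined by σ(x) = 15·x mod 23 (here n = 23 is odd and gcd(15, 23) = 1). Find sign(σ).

Orbit of 20 under x↦15x: [20, 1, 15, 18, 17, 2, 7]… (length divides ord_23(15)).
The orbit structure of x ↦ 15x mod 23: 2 orbits of sizes [22, 1].
sign(π) = (−1)^{n − #cycles} = (−1)^{23−2} = (−1)^21 = -1.

-1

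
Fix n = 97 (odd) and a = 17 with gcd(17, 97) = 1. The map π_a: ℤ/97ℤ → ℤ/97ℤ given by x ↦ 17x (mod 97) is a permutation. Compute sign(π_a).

-1

Start at x=43: 43 → 52 → 11 → 90 → 75 → 14 → 44 → … (one orbit).
The orbit structure of x ↦ 17x mod 97: 2 orbits of sizes [96, 1].
97 − 2 = 95 transpositions; sign(π) = (−1)^95 = -1.
Check: (17/97) = -1 by Zolotarev.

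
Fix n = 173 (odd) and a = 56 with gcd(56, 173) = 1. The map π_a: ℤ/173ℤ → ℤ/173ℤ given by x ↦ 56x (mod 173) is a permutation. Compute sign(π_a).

+1

Orbit of 14 under x↦56x: [14, 92, 135, 121, 29, 67, 119]… (length divides ord_173(56)).
Decompose π into cycles: lengths [86, 86, 1] (3 cycles, including the fixed point 0).
Σ(ℓ_i−1) = 173−3 = 170; sign = (−1)^170 = +1.
Via Zolotarev, sign(π_{56}) = (56|173) = +1.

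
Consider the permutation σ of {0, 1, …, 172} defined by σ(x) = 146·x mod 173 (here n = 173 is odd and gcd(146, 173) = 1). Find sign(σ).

-1

Orbit of 9 under x↦146x: [9, 103, 160, 5, 38, 12, 22]… (length divides ord_173(146)).
The orbit structure of x ↦ 146x mod 173: 2 orbits of sizes [172, 1].
With 2 cycles on 173 points, sign = (−1)^{173−2} = -1.
(146|173)_J = -1 (Zolotarev's lemma cross-check).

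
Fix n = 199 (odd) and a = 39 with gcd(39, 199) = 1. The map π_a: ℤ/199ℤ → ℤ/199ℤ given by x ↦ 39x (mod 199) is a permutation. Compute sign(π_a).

-1

Trace 147: π^k(147) = [147, 161, 110, 111, 150, 79, 96] for k=0..6.
Cycle type of π: 198 + 1; total 2 cycles.
With 2 cycles on 199 points, sign = (−1)^{199−2} = -1.
Via Zolotarev, sign(π_{39}) = (39|199) = -1.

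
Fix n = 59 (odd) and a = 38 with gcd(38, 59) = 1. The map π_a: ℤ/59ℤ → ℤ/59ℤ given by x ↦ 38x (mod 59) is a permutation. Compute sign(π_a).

-1

Start at x=11: 11 → 5 → 13 → 22 → 10 → 26 → 44 → … (one orbit).
Cycle type of π: 58 + 1; total 2 cycles.
Σ(ℓ_i−1) = 59−2 = 57; sign = (−1)^57 = -1.
(38|59)_J = -1 (Zolotarev's lemma cross-check).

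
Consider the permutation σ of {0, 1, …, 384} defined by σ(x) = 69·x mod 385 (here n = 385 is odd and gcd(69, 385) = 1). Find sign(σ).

-1

Trace 246: π^k(246) = [246, 34, 36, 174, 71, 279, 1] for k=0..6.
Cycle lengths of π_69 on ℤ/385ℤ: [10, 10, 10, 10, 10, 10, 10, 10, 10, 10, 10, 10, 10, 10, 10, 10, 10, 10, 10, 10, 10, 10, 10, 10, 10, 10, 10, 10, 10, 10, 10, 10, 10, 10, 5, 5, 2, 2, 2, 2, 2, 2, 2, 2, 2, 2, 2, 2, 2, 2, 2, 2, 2, 1]; 54 cycles in total.
385 − 54 = 331 transpositions; sign(π) = (−1)^331 = -1.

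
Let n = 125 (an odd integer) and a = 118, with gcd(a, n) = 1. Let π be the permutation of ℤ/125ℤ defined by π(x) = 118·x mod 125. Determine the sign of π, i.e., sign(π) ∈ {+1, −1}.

-1

Trace 51: π^k(51) = [51, 18, 124, 7, 76, 93, 99] for k=0..6.
12 cycles of lengths [20, 20, 20, 20, 20, 4, 4, 4, 4, 4, 4, 1].
125 − 12 = 113 transpositions; sign(π) = (−1)^113 = -1.
Via Zolotarev, sign(π_{118}) = (118|125) = -1.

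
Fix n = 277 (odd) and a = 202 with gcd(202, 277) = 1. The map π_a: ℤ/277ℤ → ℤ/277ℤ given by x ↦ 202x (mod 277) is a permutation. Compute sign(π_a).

+1

Trace 201: π^k(201) = [201, 160, 188, 27, 191, 79, 169] for k=0..6.
Cycle lengths of π_202 on ℤ/277ℤ: [69, 69, 69, 69, 1]; 5 cycles in total.
n − c = 277 − 5 = 272; sign = (−1)^272 = +1.
(202|277)_J = +1 (Zolotarev's lemma cross-check).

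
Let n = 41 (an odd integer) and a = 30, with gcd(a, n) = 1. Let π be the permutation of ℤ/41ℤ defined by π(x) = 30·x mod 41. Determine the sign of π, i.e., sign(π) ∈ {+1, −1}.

-1

Orbit of 13 under x↦30x: [13, 21, 15, 40, 11, 2, 19]… (length divides ord_41(30)).
Cycle lengths of π_30 on ℤ/41ℤ: [40, 1]; 2 cycles in total.
2 cycles on 41: each ℓ→(−1)^(ℓ−1), product (−1)^39 = -1.
Check: (30/41) = -1 by Zolotarev.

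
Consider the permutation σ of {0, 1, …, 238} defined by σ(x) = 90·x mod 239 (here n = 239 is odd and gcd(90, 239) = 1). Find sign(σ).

+1

Orbit of 91 under x↦90x: [91, 64, 24, 9, 93, 5, 211]… (length divides ord_239(90)).
Cycle type of π: 119×2 + 1; total 3 cycles.
239 − 3 = 236 transpositions; sign(π) = (−1)^236 = +1.
Via Zolotarev, sign(π_{90}) = (90|239) = +1.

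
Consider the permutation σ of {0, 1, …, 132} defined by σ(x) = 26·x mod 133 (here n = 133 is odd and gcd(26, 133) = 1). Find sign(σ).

-1

Trace 1: π^k(1) = [1, 26, 11, 20, 121, 87] for k=0..5.
Cycle type of π: 6×19 + 3×6 + 1; total 26 cycles.
26 cycles on 133: each ℓ→(−1)^(ℓ−1), product (−1)^107 = -1.
(26|133)_J = -1 (Zolotarev's lemma cross-check).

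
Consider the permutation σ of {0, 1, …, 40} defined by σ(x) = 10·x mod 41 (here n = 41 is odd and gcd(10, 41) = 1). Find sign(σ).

Trace 16: π^k(16) = [16, 37, 1, 10, 18] for k=0..4.
Cycle lengths of π_10 on ℤ/41ℤ: [5, 5, 5, 5, 5, 5, 5, 5, 1]; 9 cycles in total.
Σ(ℓ_i−1) = 41−9 = 32; sign = (−1)^32 = +1.

+1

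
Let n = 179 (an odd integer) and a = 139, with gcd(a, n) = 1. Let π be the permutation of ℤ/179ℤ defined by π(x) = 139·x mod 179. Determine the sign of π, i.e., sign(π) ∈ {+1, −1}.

Orbit of 169 under x↦139x: [169, 42, 110, 75, 43, 70, 64]… (length divides ord_179(139)).
3 cycles of lengths [89, 89, 1].
With 3 cycles on 179 points, sign = (−1)^{179−3} = +1.
(139|179)_J = +1 (Zolotarev's lemma cross-check).

+1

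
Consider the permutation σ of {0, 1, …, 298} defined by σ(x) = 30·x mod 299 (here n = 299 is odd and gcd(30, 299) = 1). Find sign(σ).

Orbit of 134 under x↦30x: [134, 133, 103, 100, 10, 1, 30]… (length divides ord_299(30)).
The orbit structure of x ↦ 30x mod 299: 8 orbits of sizes [66, 66, 66, 66, 22, 6, 6, 1].
n − c = 299 − 8 = 291; sign = (−1)^291 = -1.

-1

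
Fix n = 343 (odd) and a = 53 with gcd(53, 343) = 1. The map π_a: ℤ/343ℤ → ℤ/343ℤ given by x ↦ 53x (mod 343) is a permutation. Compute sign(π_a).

+1

Trace 303: π^k(303) = [303, 281, 144, 86, 99, 102, 261] for k=0..6.
7 cycles of lengths [147, 147, 21, 21, 3, 3, 1].
n − c = 343 − 7 = 336; sign = (−1)^336 = +1.
(53|343)_J = +1 (Zolotarev's lemma cross-check).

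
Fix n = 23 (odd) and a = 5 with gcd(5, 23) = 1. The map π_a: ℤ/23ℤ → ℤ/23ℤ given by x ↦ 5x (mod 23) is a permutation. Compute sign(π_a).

Trace 18: π^k(18) = [18, 21, 13, 19, 3, 15, 6] for k=0..6.
π_5 has 2 disjoint cycles with lengths [22, 1] on {0,…,22}.
With 2 cycles on 23 points, sign = (−1)^{23−2} = -1.
Zolotarev: (5|23) = -1, matching the cycle-count sign.

-1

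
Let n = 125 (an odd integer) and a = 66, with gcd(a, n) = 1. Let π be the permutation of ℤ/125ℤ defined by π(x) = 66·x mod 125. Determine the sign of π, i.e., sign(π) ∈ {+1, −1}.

Orbit of 36 under x↦66x: [36, 1, 66, 106, 121, 111, 76]… (length divides ord_125(66)).
13 cycles of lengths [25, 25, 25, 25, 5, 5, 5, 5, 1, 1, 1, 1, 1].
n − c = 125 − 13 = 112; sign = (−1)^112 = +1.
The Jacobi symbol (66|125) = +1 (Zolotarev) agrees.

+1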